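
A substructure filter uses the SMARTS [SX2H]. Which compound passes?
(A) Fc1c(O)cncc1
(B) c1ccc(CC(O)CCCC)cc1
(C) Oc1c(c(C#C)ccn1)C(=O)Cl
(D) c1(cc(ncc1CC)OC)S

[SX2H] describes an aliphatic sulfur with two connections, one being H (a thiol).
(A) has a hydroxyl group (-OH) but it is an -OH, not an -SH.
(B) has a hydroxyl group (-OH) but it is an -OH, not an -SH.
(C) has a hydroxyl group (-OH) but it is an -OH, not an -SH.
(D) contains a thiol (-SH), which satisfies every atom and bond constraint.
So the answer is (D).

D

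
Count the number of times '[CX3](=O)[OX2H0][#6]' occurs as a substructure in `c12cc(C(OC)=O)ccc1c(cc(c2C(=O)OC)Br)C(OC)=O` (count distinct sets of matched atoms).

[CX3](=O)[OX2H0][#6] is the SMARTS for an ester: a carbonyl carbon bonded to an oxygen that is itself bonded to carbon (no H on that O).
The molecule carries 3 separate instances of a methyl-ester group (-C(=O)OCH3) meeting every constraint; each maps to a distinct set of atoms, giving 3 matches.

3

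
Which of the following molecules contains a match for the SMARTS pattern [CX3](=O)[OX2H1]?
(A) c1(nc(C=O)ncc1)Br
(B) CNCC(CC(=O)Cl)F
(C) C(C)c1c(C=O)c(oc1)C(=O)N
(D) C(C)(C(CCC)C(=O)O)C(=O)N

[CX3](=O)[OX2H1] describes an sp2 carbon double-bonded to O and single-bonded to an -OH oxygen (a carboxylic acid).
(A) has an aldehyde (-CHO) but there is no singly-bonded oxygen on the carbonyl carbon.
(B) has an acyl chloride (-C(=O)Cl) but the carbonyl is bonded to Cl, not to an -OH oxygen.
(C) has an aldehyde (-CHO) but there is no singly-bonded oxygen on the carbonyl carbon.
(D) contains a carboxylic acid group (-C(=O)OH), which satisfies every atom and bond constraint.
So the answer is (D).

D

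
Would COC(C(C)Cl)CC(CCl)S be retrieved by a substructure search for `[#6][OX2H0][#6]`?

Yes

The pattern [#6][OX2H0][#6] describes an aliphatic oxygen bridging two carbons with no H on the oxygen — an ether.
The molecule carries a methoxy ether (-OCH3), whose atoms satisfy every constraint of the query, so the pattern matches.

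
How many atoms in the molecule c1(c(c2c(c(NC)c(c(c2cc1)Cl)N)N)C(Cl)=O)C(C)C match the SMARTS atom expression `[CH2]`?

0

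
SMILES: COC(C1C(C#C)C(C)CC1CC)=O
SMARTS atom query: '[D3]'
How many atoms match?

5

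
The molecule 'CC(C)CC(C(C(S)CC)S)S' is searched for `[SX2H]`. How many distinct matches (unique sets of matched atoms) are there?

3

[SX2H] is the SMARTS for a thiol: an aliphatic sulfur with two connections, one being H.
The molecule carries 3 separate instances of a thiol (-SH) meeting every constraint; each maps to a distinct set of atoms, giving 3 matches.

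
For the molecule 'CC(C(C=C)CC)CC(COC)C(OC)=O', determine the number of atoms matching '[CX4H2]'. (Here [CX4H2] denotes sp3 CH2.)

The query [CX4H2] means: sp3 carbon (X4) with exactly two hydrogens.
Check the 16 heavy atoms by environment: 3× C (H2, X4) → match; 3× C (H1, X4) → no; 2× O (H0, X2) → no; 4× C (H3, X4) → no; 1× C (H0, X3) → no; 1× O (H0, X1) → no; 1× C (H1, X3) → no; 1× C (H2, X3) → no.
That gives 3 matching atoms.

3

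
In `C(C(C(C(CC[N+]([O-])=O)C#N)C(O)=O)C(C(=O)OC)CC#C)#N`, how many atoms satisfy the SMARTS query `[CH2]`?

3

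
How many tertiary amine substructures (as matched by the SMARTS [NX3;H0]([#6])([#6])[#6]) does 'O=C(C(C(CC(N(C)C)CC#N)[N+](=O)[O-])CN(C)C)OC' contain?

2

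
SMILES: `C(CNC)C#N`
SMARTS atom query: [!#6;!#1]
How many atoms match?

2

The query [!#6;!#1] means: not carbon and not hydrogen — any heteroatom.
Check the 6 heavy atoms by environment: 4× C → no; 2× N → match.
That gives 2 matching atoms.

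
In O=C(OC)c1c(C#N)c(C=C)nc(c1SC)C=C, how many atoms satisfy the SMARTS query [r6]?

6

The query [r6] means: r6 matches atoms in a six-membered ring.
Check the 18 heavy atoms by environment: 1× n (aromatic, in 6-ring) → match; 5× c (aromatic, in 6-ring) → match; 8× C (acyclic) → no; 1× S (acyclic) → no; 1× N (acyclic) → no; 2× O (acyclic) → no.
Summing the matching environments: 1 + 5 = 6 matching atoms.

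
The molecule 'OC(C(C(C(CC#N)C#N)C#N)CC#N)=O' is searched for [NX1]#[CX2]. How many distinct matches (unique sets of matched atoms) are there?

4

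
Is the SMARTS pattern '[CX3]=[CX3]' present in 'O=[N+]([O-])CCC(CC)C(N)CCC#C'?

No

The pattern [CX3]=[CX3] describes a non-aromatic C=C double bond between two sp2 carbons — an alkene.
The closest candidate here is an ethyl group (-CH2CH3), but its C-C bond is a single bond between CX4 carbons, not CX3=CX3. No other fragment satisfies the full query, so there is no match.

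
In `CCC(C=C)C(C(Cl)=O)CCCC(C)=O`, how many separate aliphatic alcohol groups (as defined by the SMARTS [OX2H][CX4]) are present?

0

[OX2H][CX4] is the SMARTS for an aliphatic alcohol: a hydroxyl oxygen bound to an sp3 (X4) carbon.
No fragment in the molecule satisfies every constraint, giving 0 matches.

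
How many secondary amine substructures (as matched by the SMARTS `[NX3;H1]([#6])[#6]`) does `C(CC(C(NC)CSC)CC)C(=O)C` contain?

1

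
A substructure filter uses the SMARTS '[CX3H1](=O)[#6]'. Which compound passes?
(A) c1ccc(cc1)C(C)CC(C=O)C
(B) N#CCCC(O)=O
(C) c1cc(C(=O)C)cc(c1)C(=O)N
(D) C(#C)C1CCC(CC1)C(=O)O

[CX3H1](=O)[#6] describes an sp2 carbon with one H, double-bonded to O and single-bonded to carbon (an aldehyde).
(A) contains an aldehyde (-CHO), which satisfies every atom and bond constraint.
(B) has a carboxylic acid group (-C(=O)OH) but the carbonyl carbon has H0 and is bonded to O, not H1.
(C) has an acetyl/ketone group (-C(=O)CH3) but the carbonyl carbon has H0 (two carbon neighbours), not H1.
(D) has a carboxylic acid group (-C(=O)OH) but the carbonyl carbon has H0 and is bonded to O, not H1.
So the answer is (A).

A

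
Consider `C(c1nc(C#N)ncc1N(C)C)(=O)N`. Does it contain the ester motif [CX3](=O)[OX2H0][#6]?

The pattern [CX3](=O)[OX2H0][#6] describes a carbonyl carbon bonded to an oxygen that is itself bonded to carbon (no H on that O) — an ester.
The closest candidate here is a primary amide (-C(=O)NH2), but the carbonyl is bonded to N, not to an O-C linkage. No other fragment satisfies the full query, so there is no match.

No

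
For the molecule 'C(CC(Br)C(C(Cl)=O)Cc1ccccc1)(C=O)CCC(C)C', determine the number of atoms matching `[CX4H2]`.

4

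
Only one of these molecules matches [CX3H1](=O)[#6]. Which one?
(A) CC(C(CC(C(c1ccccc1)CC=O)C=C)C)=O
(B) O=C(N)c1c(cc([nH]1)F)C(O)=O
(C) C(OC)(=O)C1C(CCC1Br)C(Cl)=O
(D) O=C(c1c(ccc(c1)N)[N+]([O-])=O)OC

A

[CX3H1](=O)[#6] describes an sp2 carbon with one H, double-bonded to O and single-bonded to carbon (an aldehyde).
(A) contains an aldehyde (-CHO), which satisfies every atom and bond constraint.
(B) has a carboxylic acid group (-C(=O)OH) but the carbonyl carbon has H0 and is bonded to O, not H1.
(C) has a methyl-ester group (-C(=O)OCH3) but the carbonyl carbon has H0, not H1.
(D) has a methyl-ester group (-C(=O)OCH3) but the carbonyl carbon has H0, not H1.
So the answer is (A).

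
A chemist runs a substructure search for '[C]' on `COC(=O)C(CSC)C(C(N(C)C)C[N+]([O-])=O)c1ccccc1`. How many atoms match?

The query [C] means: uppercase C matches aliphatic (non-aromatic) carbon only.
Check the 23 heavy atoms by environment: 10× C → match; 1× S → no; 1× N (charge +1) → no; 1× O (charge -1) → no; 3× O → no; 1× N → no; 6× c (aromatic) → no.
That gives 10 matching atoms.

10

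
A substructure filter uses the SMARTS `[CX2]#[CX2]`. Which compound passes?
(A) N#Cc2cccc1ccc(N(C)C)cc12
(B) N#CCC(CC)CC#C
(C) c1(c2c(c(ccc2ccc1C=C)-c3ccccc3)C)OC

B

[CX2]#[CX2] describes a carbon-carbon triple bond (an alkyne).
(A) has a nitrile (-C#N) but the triple bond is C#N, not C#C.
(B) contains an ethynyl group (-C#CH), which satisfies every atom and bond constraint.
(C) has a vinyl group (-CH=CH2) but the C=C is a double bond; both carbons are CX3, not CX2.
So the answer is (B).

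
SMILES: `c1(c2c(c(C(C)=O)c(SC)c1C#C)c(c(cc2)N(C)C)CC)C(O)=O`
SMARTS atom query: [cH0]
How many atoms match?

8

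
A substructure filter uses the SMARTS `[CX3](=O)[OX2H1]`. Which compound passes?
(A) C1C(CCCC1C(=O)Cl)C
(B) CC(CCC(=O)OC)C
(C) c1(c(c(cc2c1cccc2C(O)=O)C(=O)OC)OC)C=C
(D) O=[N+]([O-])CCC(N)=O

C

[CX3](=O)[OX2H1] describes an sp2 carbon double-bonded to O and single-bonded to an -OH oxygen (a carboxylic acid).
(A) has an acyl chloride (-C(=O)Cl) but the carbonyl is bonded to Cl, not to an -OH oxygen.
(B) has a methyl-ester group (-C(=O)OCH3) but the singly-bonded O has no H (OX2H0, not OX2H1).
(C) contains a carboxylic acid group (-C(=O)OH), which satisfies every atom and bond constraint.
(D) has a primary amide (-C(=O)NH2) but the carbonyl is bonded to N, not to an -OH oxygen.
So the answer is (C).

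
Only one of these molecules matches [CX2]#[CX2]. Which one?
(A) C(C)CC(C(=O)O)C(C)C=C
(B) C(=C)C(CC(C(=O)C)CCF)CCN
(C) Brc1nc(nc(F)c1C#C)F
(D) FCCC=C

C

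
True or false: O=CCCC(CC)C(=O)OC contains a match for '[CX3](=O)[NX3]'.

The pattern [CX3](=O)[NX3] describes a carbonyl carbon bonded to a trivalent nitrogen — an amide.
The closest candidate here is a methyl-ester group (-C(=O)OCH3), but the carbonyl is bonded to O, not to an NX3 nitrogen. No other fragment satisfies the full query, so there is no match.

False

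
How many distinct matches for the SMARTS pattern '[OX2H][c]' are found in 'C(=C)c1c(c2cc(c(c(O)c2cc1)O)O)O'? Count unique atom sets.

4

[OX2H][c] is the SMARTS for a phenol: a hydroxyl oxygen attached to an aromatic carbon.
The molecule carries 4 separate instances of a hydroxyl group (-OH) meeting every constraint; each maps to a distinct set of atoms, giving 4 matches.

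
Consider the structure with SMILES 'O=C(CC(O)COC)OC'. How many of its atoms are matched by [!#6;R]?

0

The query [!#6;R] means: non-carbon atom that is part of a ring.
Check the 10 heavy atoms by environment: 6× C (acyclic) → no; 4× O (acyclic) → no.
No environment satisfies the query, so 0 matching atoms.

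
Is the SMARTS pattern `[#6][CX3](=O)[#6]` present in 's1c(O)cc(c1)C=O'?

The pattern [#6][CX3](=O)[#6] describes a carbonyl carbon (no H) flanked by two carbons — a ketone.
The closest candidate here is an aldehyde (-CHO), but the carbonyl carbon has H1, so it is not flanked by two carbons. No other fragment satisfies the full query, so there is no match.

No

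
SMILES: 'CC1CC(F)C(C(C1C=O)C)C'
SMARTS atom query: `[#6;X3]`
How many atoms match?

The query [#6;X3] means: any carbon (aromatic or not) with three total connections.
Check the 12 heavy atoms by environment: 9× C (X4) → no; 1× C (X3) → match; 1× O (X1) → no; 1× F (X1) → no.
That gives 1 matching atom.

1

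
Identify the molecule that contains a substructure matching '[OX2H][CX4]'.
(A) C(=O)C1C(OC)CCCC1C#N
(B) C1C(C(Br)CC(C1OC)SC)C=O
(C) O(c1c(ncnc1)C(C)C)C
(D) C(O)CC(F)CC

[OX2H][CX4] describes a hydroxyl oxygen bound to an sp3 (X4) carbon (an aliphatic alcohol).
(A) has a methoxy ether (-OCH3) but the oxygen has H0 (ether), not H1.
(B) has a methoxy ether (-OCH3) but the oxygen has H0 (ether), not H1.
(C) has a methoxy ether (-OCH3) but the oxygen has H0 (ether), not H1.
(D) contains a hydroxyl group (-OH), which satisfies every atom and bond constraint.
So the answer is (D).

D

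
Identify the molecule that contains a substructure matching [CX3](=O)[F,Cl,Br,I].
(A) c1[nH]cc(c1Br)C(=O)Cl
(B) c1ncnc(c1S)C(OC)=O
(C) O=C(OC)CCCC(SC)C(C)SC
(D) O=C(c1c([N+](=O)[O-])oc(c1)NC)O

A

[CX3](=O)[F,Cl,Br,I] describes a carbonyl carbon bonded to a halogen (an acyl halide).
(A) contains an acyl chloride (-C(=O)Cl), which satisfies every atom and bond constraint.
(B) has a methyl-ester group (-C(=O)OCH3) but the carbonyl is bonded to -O-C, not to a halogen.
(C) has a methyl-ester group (-C(=O)OCH3) but the carbonyl is bonded to -O-C, not to a halogen.
(D) has a carboxylic acid group (-C(=O)OH) but the carbonyl is bonded to -OH, not to a halogen.
So the answer is (A).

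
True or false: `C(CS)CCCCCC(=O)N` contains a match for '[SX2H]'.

The pattern [SX2H] describes an aliphatic sulfur with two connections, one being H — a thiol.
The molecule carries a thiol (-SH), whose atoms satisfy every constraint of the query, so the pattern matches.

True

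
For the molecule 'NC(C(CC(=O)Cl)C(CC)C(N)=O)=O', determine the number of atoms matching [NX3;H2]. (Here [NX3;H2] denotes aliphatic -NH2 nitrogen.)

2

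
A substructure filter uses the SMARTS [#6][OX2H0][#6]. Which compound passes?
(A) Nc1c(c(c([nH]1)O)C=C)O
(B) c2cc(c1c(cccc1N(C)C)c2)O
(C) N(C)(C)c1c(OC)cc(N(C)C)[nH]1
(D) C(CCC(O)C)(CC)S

C

[#6][OX2H0][#6] describes an aliphatic oxygen bridging two carbons with no H on the oxygen (an ether).
(A) has a hydroxyl group (-OH) but the oxygen has H1, not H0 bridging two carbons.
(B) has a hydroxyl group (-OH) but the oxygen has H1, not H0 bridging two carbons.
(C) contains a methoxy ether (-OCH3), which satisfies every atom and bond constraint.
(D) has a hydroxyl group (-OH) but the oxygen has H1, not H0 bridging two carbons.
So the answer is (C).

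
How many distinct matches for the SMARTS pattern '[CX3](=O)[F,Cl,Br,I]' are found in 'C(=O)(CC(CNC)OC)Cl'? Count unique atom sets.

1

[CX3](=O)[F,Cl,Br,I] is the SMARTS for an acyl halide: a carbonyl carbon bonded to a halogen.
Exactly one fragment in the molecule meets all constraints, giving 1 match.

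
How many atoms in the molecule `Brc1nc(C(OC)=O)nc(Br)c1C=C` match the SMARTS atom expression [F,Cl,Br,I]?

The query [F,Cl,Br,I] means: comma = OR; matches any of F, Cl, Br, I.
Check the 14 heavy atoms by environment: 2× n (aromatic) → no; 4× c (aromatic) → no; 2× Br → match; 4× C → no; 2× O → no.
That gives 2 matching atoms.

2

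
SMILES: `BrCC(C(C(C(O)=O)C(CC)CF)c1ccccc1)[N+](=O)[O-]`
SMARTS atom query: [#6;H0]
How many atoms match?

2

The query [#6;H0] means: any carbon with no attached hydrogen.
Check the 22 heavy atoms by environment: 3× C (H2) → no; 4× C (H1) → no; 1× F (H0) → no; 1× C (H0) → match; 2× O (H0) → no; 1× O (H1) → no; 1× C (H3) → no; 1× Br (H0) → no; 1× c (aromatic, H0) → match; 5× c (aromatic, H1) → no; 1× N (charge +1, H0) → no; 1× O (charge -1, H0) → no.
Summing the matching environments: 1 + 1 = 2 matching atoms.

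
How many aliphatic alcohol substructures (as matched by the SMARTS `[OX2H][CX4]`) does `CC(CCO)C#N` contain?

1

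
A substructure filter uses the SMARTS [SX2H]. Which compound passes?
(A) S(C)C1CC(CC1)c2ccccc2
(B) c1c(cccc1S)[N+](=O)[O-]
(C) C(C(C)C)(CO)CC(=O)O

B

[SX2H] describes an aliphatic sulfur with two connections, one being H (a thiol).
(A) has a methylthio ether (-SCH3) but the sulfur has H0 (bonded to two carbons), not H1.
(B) contains a thiol (-SH), which satisfies every atom and bond constraint.
(C) has a hydroxyl group (-OH) but it is an -OH, not an -SH.
So the answer is (B).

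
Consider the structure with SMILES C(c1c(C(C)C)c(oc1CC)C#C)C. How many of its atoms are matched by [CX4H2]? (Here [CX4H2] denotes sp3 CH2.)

2

The query [CX4H2] means: sp3 carbon (X4) with exactly two hydrogens.
Check the 14 heavy atoms by environment: 1× o (aromatic, H0, X2) → no; 4× c (aromatic, H0, X3) → no; 2× C (H2, X4) → match; 4× C (H3, X4) → no; 1× C (H0, X2) → no; 1× C (H1, X2) → no; 1× C (H1, X4) → no.
That gives 2 matching atoms.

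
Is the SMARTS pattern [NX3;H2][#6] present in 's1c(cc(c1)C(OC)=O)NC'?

No

The pattern [NX3;H2][#6] describes a trivalent nitrogen with two H attached to carbon — a primary amine.
The closest candidate here is an N-methylamino group (-NHCH3), but the nitrogen bears two carbons and only one H (H1), not H2. No other fragment satisfies the full query, so there is no match.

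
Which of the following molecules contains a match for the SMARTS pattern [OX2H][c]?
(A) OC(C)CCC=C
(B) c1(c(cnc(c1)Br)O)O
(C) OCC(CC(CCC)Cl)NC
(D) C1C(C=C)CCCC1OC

[OX2H][c] describes a hydroxyl oxygen attached to an aromatic carbon (a phenol).
(A) has a hydroxyl group (-OH) but the -OH is on an aliphatic carbon, not an aromatic c.
(B) contains a hydroxyl group (-OH), which satisfies every atom and bond constraint.
(C) has a hydroxyl group (-OH) but the -OH is on an aliphatic carbon, not an aromatic c.
(D) has a methoxy ether (-OCH3) but the oxygen has H0, not H1.
So the answer is (B).

B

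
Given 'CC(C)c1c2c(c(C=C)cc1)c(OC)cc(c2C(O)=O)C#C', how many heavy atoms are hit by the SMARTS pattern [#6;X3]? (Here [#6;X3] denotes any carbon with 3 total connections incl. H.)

13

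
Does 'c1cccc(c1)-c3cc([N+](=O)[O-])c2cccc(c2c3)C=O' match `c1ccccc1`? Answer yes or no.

Yes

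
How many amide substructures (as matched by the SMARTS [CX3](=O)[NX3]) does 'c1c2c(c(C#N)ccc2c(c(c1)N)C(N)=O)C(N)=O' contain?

2

[CX3](=O)[NX3] is the SMARTS for an amide: a carbonyl carbon bonded to a trivalent nitrogen.
The molecule carries 2 separate instances of a primary amide (-C(=O)NH2) meeting every constraint; each maps to a distinct set of atoms, giving 2 matches.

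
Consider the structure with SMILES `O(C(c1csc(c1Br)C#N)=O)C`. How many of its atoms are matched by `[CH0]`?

2

The query [CH0] means: aliphatic carbon with no attached hydrogen.
Check the 12 heavy atoms by environment: 1× s (aromatic, H0) → no; 1× c (aromatic, H1) → no; 3× c (aromatic, H0) → no; 1× Br (H0) → no; 2× C (H0) → match; 2× O (H0) → no; 1× C (H3) → no; 1× N (H0) → no.
That gives 2 matching atoms.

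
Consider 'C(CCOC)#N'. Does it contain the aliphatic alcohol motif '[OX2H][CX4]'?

The pattern [OX2H][CX4] describes a hydroxyl oxygen bound to an sp3 (X4) carbon — an aliphatic alcohol.
The closest candidate here is a methoxy ether (-OCH3), but the oxygen has H0 (ether), not H1. No other fragment satisfies the full query, so there is no match.

No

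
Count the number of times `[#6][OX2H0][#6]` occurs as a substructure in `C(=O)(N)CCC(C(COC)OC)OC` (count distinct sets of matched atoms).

3

[#6][OX2H0][#6] is the SMARTS for an ether: an aliphatic oxygen bridging two carbons with no H on the oxygen.
The molecule carries 3 separate instances of a methoxy ether (-OCH3) meeting every constraint; each maps to a distinct set of atoms, giving 3 matches.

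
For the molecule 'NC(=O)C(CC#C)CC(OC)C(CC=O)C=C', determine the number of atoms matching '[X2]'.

The query [X2] means: any atom with exactly two total connections (bonds + H).
Check the 17 heavy atoms by environment: 7× C (X4) → no; 4× C (X3) → no; 2× O (X1) → no; 1× N (X3) → no; 1× O (X2) → match; 2× C (X2) → match.
Summing the matching environments: 1 + 2 = 3 matching atoms.

3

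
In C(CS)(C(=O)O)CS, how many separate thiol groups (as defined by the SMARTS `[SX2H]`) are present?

2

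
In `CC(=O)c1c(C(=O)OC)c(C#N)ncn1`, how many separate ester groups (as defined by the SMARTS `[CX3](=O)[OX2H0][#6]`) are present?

1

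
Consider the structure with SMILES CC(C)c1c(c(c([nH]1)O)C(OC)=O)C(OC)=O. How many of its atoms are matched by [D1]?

7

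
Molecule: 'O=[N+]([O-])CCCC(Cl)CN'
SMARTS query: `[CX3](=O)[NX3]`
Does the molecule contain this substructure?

No

The pattern [CX3](=O)[NX3] describes a carbonyl carbon bonded to a trivalent nitrogen — an amide.
The closest candidate here is a primary amino group (-NH2), but the -NH2 is not attached to a carbonyl carbon. No other fragment satisfies the full query, so there is no match.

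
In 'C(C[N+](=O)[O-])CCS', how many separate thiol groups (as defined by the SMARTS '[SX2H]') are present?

1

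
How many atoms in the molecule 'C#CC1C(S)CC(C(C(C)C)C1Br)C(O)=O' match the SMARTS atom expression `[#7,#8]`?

Check the 16 heavy atoms by environment: 12× C → no; 1× S → no; 2× O → match; 1× Br → no.
That gives 2 matching atoms.

2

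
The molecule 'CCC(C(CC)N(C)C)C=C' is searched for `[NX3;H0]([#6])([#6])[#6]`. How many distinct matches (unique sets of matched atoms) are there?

[NX3;H0]([#6])([#6])[#6] is the SMARTS for a tertiary amine: a trivalent nitrogen with no H, bonded to three carbons.
Exactly one fragment in the molecule meets all constraints, giving 1 match.

1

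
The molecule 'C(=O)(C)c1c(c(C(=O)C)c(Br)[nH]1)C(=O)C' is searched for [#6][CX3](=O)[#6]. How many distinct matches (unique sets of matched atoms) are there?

3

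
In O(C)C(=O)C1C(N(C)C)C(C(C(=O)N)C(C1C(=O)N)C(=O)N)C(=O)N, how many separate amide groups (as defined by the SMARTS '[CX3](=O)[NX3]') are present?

4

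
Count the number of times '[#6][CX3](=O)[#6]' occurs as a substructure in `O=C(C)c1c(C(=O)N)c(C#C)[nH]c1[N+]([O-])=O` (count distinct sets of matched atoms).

1

[#6][CX3](=O)[#6] is the SMARTS for a ketone: a carbonyl carbon (no H) flanked by two carbons.
Exactly one fragment in the molecule meets all constraints, giving 1 match.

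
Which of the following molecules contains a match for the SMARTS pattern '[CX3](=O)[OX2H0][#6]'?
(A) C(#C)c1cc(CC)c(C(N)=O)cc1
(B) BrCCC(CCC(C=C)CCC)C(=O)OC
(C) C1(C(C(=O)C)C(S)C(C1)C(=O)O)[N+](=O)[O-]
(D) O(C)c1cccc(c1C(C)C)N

[CX3](=O)[OX2H0][#6] describes a carbonyl carbon bonded to an oxygen that is itself bonded to carbon (no H on that O) (an ester).
(A) has a primary amide (-C(=O)NH2) but the carbonyl is bonded to N, not to an O-C linkage.
(B) contains a methyl-ester group (-C(=O)OCH3), which satisfies every atom and bond constraint.
(C) has a carboxylic acid group (-C(=O)OH) but the singly-bonded O carries H (OX2H1, not H0).
(D) has a methoxy ether (-OCH3) but the ether oxygen is not adjacent to a C=O carbon.
So the answer is (B).

B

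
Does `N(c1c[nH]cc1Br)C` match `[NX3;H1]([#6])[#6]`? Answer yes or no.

Yes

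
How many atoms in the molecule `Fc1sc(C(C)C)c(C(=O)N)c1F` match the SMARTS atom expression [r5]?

5

The query [r5] means: r5 matches atoms in a five-membered ring.
Check the 13 heavy atoms by environment: 1× s (aromatic, in 5-ring) → match; 4× c (aromatic, in 5-ring) → match; 2× F (acyclic) → no; 4× C (acyclic) → no; 1× O (acyclic) → no; 1× N (acyclic) → no.
Summing the matching environments: 1 + 4 = 5 matching atoms.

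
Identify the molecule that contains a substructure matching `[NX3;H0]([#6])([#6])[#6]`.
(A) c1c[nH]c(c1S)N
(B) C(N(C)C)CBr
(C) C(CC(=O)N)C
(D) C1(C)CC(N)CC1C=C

B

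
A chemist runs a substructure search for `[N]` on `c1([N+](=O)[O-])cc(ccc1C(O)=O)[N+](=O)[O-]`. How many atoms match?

2

The query [N] means: uppercase N matches aliphatic (non-aromatic) nitrogen only.
Check the 15 heavy atoms by environment: 6× c (aromatic) → no; 2× N (charge +1) → match; 2× O (charge -1) → no; 4× O → no; 1× C → no.
That gives 2 matching atoms.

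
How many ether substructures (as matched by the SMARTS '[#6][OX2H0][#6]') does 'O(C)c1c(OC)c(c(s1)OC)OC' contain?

4

[#6][OX2H0][#6] is the SMARTS for an ether: an aliphatic oxygen bridging two carbons with no H on the oxygen.
The molecule carries 4 separate instances of a methoxy ether (-OCH3) meeting every constraint; each maps to a distinct set of atoms, giving 4 matches.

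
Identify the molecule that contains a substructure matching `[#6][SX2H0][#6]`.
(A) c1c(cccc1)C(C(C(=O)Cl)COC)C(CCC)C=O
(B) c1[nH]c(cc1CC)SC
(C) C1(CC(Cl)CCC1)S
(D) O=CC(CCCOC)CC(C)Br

[#6][SX2H0][#6] describes an aliphatic sulfur bridging two carbons with no H on the sulfur (a thioether).
(A) has a methoxy ether (-OCH3) but the bridging atom is O, not S.
(B) contains a methylthio ether (-SCH3), which satisfies every atom and bond constraint.
(C) has a thiol (-SH) but the sulfur has H1, not H0 bridging two carbons.
(D) has a methoxy ether (-OCH3) but the bridging atom is O, not S.
So the answer is (B).

B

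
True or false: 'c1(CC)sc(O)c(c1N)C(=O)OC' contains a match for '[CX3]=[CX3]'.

The pattern [CX3]=[CX3] describes a non-aromatic C=C double bond between two sp2 carbons — an alkene.
The closest candidate here is an ethyl group (-CH2CH3), but its C-C bond is a single bond between CX4 carbons, not CX3=CX3. No other fragment satisfies the full query, so there is no match.

False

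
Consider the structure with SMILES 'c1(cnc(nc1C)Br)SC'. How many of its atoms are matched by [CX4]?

2

The query [CX4] means: C with X4: aliphatic carbon with exactly 4 total connections (bonds + H).
Check the 10 heavy atoms by environment: 2× n (aromatic, X2) → no; 4× c (aromatic, X3) → no; 2× C (X4) → match; 1× Br (X1) → no; 1× S (X2) → no.
That gives 2 matching atoms.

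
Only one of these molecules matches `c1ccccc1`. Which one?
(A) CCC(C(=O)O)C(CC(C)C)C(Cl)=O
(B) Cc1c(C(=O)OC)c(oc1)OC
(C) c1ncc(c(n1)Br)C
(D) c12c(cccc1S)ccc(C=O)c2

c1ccccc1 describes six aromatic carbons in a ring (a benzene ring).
(A) has a methyl group (-CH3) but no six-membered all-carbon aromatic ring is present.
(B) has a methyl group (-CH3) but no six-membered all-carbon aromatic ring is present.
(C) has a methyl group (-CH3) but no six-membered all-carbon aromatic ring is present.
(D) contains the required atom environment, so the pattern matches.
So the answer is (D).

D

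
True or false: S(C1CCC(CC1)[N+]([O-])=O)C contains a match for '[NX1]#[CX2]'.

The pattern [NX1]#[CX2] describes a nitrogen triple-bonded to a two-connected carbon — a nitrile.
The closest candidate here is a nitro group (-[N+](=O)[O-]), but there is no C#N triple bond. No other fragment satisfies the full query, so there is no match.

False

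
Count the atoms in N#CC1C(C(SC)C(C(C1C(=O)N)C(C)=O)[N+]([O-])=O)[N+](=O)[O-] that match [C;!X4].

3

The query [C;!X4] means: aliphatic carbon that does not have four total connections.
Check the 22 heavy atoms by environment: 8× C (X4) → no; 2× C (X3) → match; 4× O (X1) → no; 1× N (X3) → no; 1× S (X2) → no; 2× N (charge +1, X3) → no; 2× O (charge -1, X1) → no; 1× C (X2) → match; 1× N (X1) → no.
Summing the matching environments: 2 + 1 = 3 matching atoms.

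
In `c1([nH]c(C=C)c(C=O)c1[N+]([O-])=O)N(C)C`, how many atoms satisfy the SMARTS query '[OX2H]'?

0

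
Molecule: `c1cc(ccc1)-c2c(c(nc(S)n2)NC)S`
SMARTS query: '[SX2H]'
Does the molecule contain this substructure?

The pattern [SX2H] describes an aliphatic sulfur with two connections, one being H — a thiol.
The molecule carries a thiol (-SH), whose atoms satisfy every constraint of the query, so the pattern matches.

Yes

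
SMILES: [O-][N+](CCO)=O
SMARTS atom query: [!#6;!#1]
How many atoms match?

4

The query [!#6;!#1] means: not carbon and not hydrogen — any heteroatom.
Check the 6 heavy atoms by environment: 2× C → no; 1× N (charge +1) → match; 1× O (charge -1) → match; 2× O → match.
Summing the matching environments: 1 + 1 + 2 = 4 matching atoms.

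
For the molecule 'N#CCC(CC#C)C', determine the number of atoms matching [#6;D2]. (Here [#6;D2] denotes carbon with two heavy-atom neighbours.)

4

The query [#6;D2] means: any carbon bonded to exactly two heavy atoms.
Check the 8 heavy atoms by environment: 4× C (D2) → match; 1× C (D3) → no; 2× C (D1) → no; 1× N (D1) → no.
That gives 4 matching atoms.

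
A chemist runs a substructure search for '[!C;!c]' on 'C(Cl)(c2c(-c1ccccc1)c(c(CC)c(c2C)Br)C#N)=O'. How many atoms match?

4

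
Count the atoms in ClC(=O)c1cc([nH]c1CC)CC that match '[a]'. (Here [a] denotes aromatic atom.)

5

The query [a] means: a matches any aromatic atom.
Check the 12 heavy atoms by environment: 1× n (aromatic) → match; 4× c (aromatic) → match; 5× C → no; 1× O → no; 1× Cl → no.
Summing the matching environments: 1 + 4 = 5 matching atoms.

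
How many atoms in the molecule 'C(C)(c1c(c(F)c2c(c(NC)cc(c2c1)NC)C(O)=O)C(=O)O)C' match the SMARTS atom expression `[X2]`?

2

Check the 24 heavy atoms by environment: 10× c (aromatic, X3) → no; 2× C (X3) → no; 2× O (X1) → no; 2× O (X2) → match; 5× C (X4) → no; 2× N (X3) → no; 1× F (X1) → no.
That gives 2 matching atoms.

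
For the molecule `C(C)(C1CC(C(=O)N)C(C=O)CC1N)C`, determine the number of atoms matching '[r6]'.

6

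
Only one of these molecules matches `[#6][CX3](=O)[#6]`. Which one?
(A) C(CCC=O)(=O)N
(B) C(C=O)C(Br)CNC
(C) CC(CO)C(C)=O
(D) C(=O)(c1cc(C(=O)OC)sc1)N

C

[#6][CX3](=O)[#6] describes a carbonyl carbon (no H) flanked by two carbons (a ketone).
(A) has a primary amide (-C(=O)NH2) but one neighbour of the carbonyl carbon is N, not C.
(B) has an aldehyde (-CHO) but the carbonyl carbon has H1, so it is not flanked by two carbons.
(C) contains an acetyl/ketone group (-C(=O)CH3), which satisfies every atom and bond constraint.
(D) has a methyl-ester group (-C(=O)OCH3) but one neighbour of the carbonyl carbon is O, not C.
So the answer is (C).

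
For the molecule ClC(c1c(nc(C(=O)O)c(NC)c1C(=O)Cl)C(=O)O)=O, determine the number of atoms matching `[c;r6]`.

The query [c;r6] means: aromatic carbon that belongs to a six-membered ring.
Check the 20 heavy atoms by environment: 1× n (aromatic, in 6-ring) → no; 5× c (aromatic, in 6-ring) → match; 1× N (acyclic) → no; 5× C (acyclic) → no; 6× O (acyclic) → no; 2× Cl (acyclic) → no.
That gives 5 matching atoms.

5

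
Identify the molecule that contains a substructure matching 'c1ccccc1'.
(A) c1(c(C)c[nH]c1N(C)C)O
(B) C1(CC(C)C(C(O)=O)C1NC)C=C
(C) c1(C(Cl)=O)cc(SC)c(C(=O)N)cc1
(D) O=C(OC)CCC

C

c1ccccc1 describes six aromatic carbons in a ring (a benzene ring).
(A) has a methyl group (-CH3) but no six-membered all-carbon aromatic ring is present.
(B) has a methyl group (-CH3) but no six-membered all-carbon aromatic ring is present.
(C) contains the required atom environment, so the pattern matches.
(D) has a methyl group (-CH3) but no six-membered all-carbon aromatic ring is present.
So the answer is (C).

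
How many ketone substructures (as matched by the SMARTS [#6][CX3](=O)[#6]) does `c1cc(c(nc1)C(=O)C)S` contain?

[#6][CX3](=O)[#6] is the SMARTS for a ketone: a carbonyl carbon (no H) flanked by two carbons.
Exactly one fragment in the molecule meets all constraints, giving 1 match.

1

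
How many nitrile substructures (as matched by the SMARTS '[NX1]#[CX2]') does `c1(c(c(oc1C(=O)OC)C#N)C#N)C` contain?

2

[NX1]#[CX2] is the SMARTS for a nitrile: a nitrogen triple-bonded to a two-connected carbon.
The molecule carries 2 separate instances of a nitrile (-C#N) meeting every constraint; each maps to a distinct set of atoms, giving 2 matches.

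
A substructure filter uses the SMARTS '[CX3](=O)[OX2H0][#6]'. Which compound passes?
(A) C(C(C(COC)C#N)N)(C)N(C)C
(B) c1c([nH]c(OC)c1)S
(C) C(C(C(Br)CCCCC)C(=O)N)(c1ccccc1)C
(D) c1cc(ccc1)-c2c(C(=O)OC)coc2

D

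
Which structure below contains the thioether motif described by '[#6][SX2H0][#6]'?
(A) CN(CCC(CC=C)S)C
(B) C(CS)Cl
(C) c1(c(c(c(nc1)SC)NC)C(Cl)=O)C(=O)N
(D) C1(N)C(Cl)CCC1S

C

[#6][SX2H0][#6] describes an aliphatic sulfur bridging two carbons with no H on the sulfur (a thioether).
(A) has a thiol (-SH) but the sulfur has H1, not H0 bridging two carbons.
(B) has a thiol (-SH) but the sulfur has H1, not H0 bridging two carbons.
(C) contains a methylthio ether (-SCH3), which satisfies every atom and bond constraint.
(D) has a thiol (-SH) but the sulfur has H1, not H0 bridging two carbons.
So the answer is (C).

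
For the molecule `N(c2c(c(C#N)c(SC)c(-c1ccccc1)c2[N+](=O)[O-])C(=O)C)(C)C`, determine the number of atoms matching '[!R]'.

13

Check the 25 heavy atoms by environment: 12× c (aromatic, in 6-ring) → no; 1× S (acyclic) → match; 6× C (acyclic) → match; 1× N (charge +1, acyclic) → match; 1× O (charge -1, acyclic) → match; 2× O (acyclic) → match; 2× N (acyclic) → match.
Summing the matching environments: 1 + 6 + 1 + 1 + 2 + 2 = 13 matching atoms.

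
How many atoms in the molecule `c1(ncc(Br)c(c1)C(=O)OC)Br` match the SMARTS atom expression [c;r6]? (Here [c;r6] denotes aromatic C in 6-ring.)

5

The query [c;r6] means: aromatic carbon that belongs to a six-membered ring.
Check the 12 heavy atoms by environment: 1× n (aromatic, in 6-ring) → no; 5× c (aromatic, in 6-ring) → match; 2× C (acyclic) → no; 2× O (acyclic) → no; 2× Br (acyclic) → no.
That gives 5 matching atoms.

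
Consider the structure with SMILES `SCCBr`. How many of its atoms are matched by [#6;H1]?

0

The query [#6;H1] means: any carbon bearing exactly one hydrogen.
Check the 4 heavy atoms by environment: 2× C (H2) → no; 1× S (H1) → no; 1× Br (H0) → no.
No environment satisfies the query, so 0 matching atoms.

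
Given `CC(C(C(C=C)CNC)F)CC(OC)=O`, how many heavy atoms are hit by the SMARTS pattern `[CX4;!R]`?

8

The query [CX4;!R] means: aliphatic carbon with four total connections, not in a ring.
Check the 15 heavy atoms by environment: 8× C (X4, acyclic) → match; 3× C (X3, acyclic) → no; 1× O (X1, acyclic) → no; 1× O (X2, acyclic) → no; 1× N (X3, acyclic) → no; 1× F (X1, acyclic) → no.
That gives 8 matching atoms.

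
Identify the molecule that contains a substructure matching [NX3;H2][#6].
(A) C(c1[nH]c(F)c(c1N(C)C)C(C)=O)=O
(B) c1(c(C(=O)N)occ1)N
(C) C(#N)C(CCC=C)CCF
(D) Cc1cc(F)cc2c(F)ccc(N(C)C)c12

[NX3;H2][#6] describes a trivalent nitrogen with two H attached to carbon (a primary amine).
(A) has a dimethylamino group (-N(CH3)2) but the nitrogen has H0, not H2.
(B) contains a primary amino group (-NH2), which satisfies every atom and bond constraint.
(C) has a nitrile (-C#N) but the nitrogen is NX1 (triple-bonded), not NX3 with two H.
(D) has a dimethylamino group (-N(CH3)2) but the nitrogen has H0, not H2.
So the answer is (B).

B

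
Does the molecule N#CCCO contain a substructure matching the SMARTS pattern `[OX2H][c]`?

No

The pattern [OX2H][c] describes a hydroxyl oxygen attached to an aromatic carbon — a phenol.
The closest candidate here is a hydroxyl group (-OH), but the -OH is on an aliphatic carbon, not an aromatic c. No other fragment satisfies the full query, so there is no match.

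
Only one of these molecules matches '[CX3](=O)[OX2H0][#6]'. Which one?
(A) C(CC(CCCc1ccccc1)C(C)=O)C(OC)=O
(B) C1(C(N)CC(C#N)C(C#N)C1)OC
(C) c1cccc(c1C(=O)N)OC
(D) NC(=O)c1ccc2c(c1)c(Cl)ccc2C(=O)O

A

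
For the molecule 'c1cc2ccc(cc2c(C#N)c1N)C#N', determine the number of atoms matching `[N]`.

The query [N] means: uppercase N matches aliphatic (non-aromatic) nitrogen only.
Check the 15 heavy atoms by environment: 10× c (aromatic) → no; 2× C → no; 3× N → match.
That gives 3 matching atoms.

3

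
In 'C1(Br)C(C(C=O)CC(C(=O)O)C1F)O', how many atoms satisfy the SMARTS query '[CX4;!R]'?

0

Check the 14 heavy atoms by environment: 6× C (X4, in 6-ring) → no; 2× C (X3, acyclic) → no; 2× O (X1, acyclic) → no; 2× O (X2, acyclic) → no; 1× F (X1, acyclic) → no; 1× Br (X1, acyclic) → no.
No environment satisfies the query, so 0 matching atoms.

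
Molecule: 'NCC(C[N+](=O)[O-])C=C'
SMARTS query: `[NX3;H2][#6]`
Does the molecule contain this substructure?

Yes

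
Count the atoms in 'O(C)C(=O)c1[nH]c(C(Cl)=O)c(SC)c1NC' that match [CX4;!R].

Check the 16 heavy atoms by environment: 1× n (aromatic, X3, in 5-ring) → no; 4× c (aromatic, X3, in 5-ring) → no; 1× S (X2, acyclic) → no; 3× C (X4, acyclic) → match; 2× C (X3, acyclic) → no; 2× O (X1, acyclic) → no; 1× Cl (X1, acyclic) → no; 1× O (X2, acyclic) → no; 1× N (X3, acyclic) → no.
That gives 3 matching atoms.

3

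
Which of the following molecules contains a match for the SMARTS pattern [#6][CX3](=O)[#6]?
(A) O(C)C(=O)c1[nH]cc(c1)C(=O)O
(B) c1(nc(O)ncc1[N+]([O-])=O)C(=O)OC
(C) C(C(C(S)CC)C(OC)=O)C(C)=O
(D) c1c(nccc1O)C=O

C

[#6][CX3](=O)[#6] describes a carbonyl carbon (no H) flanked by two carbons (a ketone).
(A) has a methyl-ester group (-C(=O)OCH3) but one neighbour of the carbonyl carbon is O, not C.
(B) has a methyl-ester group (-C(=O)OCH3) but one neighbour of the carbonyl carbon is O, not C.
(C) contains an acetyl/ketone group (-C(=O)CH3), which satisfies every atom and bond constraint.
(D) has an aldehyde (-CHO) but the carbonyl carbon has H1, so it is not flanked by two carbons.
So the answer is (C).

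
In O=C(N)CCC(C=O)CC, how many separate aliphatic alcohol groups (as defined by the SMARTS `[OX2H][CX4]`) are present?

0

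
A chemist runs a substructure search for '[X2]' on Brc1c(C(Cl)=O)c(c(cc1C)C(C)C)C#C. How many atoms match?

2

The query [X2] means: any atom with exactly two total connections (bonds + H).
Check the 16 heavy atoms by environment: 6× c (aromatic, X3) → no; 4× C (X4) → no; 2× C (X2) → match; 1× Br (X1) → no; 1× C (X3) → no; 1× O (X1) → no; 1× Cl (X1) → no.
That gives 2 matching atoms.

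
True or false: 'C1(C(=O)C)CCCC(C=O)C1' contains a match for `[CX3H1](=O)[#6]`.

True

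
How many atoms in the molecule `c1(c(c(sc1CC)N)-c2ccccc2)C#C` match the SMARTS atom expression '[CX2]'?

Check the 16 heavy atoms by environment: 1× s (aromatic, X2) → no; 10× c (aromatic, X3) → no; 2× C (X2) → match; 1× N (X3) → no; 2× C (X4) → no.
That gives 2 matching atoms.

2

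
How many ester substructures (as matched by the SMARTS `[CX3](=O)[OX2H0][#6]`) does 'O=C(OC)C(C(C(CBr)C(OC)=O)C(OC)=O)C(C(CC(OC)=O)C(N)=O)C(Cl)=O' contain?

4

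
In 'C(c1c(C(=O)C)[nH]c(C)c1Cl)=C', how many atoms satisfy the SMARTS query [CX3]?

The query [CX3] means: C with X3: aliphatic carbon with exactly 3 total connections.
Check the 12 heavy atoms by environment: 1× n (aromatic, X3) → no; 4× c (aromatic, X3) → no; 1× Cl (X1) → no; 2× C (X4) → no; 3× C (X3) → match; 1× O (X1) → no.
That gives 3 matching atoms.

3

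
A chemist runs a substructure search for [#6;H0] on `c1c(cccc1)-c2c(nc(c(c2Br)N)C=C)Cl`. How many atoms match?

The query [#6;H0] means: any carbon with no attached hydrogen.
Check the 17 heavy atoms by environment: 1× n (aromatic, H0) → no; 6× c (aromatic, H0) → match; 1× N (H2) → no; 1× C (H1) → no; 1× C (H2) → no; 1× Br (H0) → no; 1× Cl (H0) → no; 5× c (aromatic, H1) → no.
That gives 6 matching atoms.

6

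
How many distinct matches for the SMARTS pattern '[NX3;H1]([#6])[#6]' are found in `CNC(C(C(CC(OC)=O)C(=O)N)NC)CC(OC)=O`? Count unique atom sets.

2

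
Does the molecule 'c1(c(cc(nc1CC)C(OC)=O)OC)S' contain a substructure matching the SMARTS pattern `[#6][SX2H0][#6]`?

No

The pattern [#6][SX2H0][#6] describes an aliphatic sulfur bridging two carbons with no H on the sulfur — a thioether.
The closest candidate here is a thiol (-SH), but the sulfur has H1, not H0 bridging two carbons. No other fragment satisfies the full query, so there is no match.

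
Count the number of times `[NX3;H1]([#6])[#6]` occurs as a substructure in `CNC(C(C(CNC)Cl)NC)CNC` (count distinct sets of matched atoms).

4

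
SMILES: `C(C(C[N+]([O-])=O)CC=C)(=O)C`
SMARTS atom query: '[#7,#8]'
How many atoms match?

4

The query [#7,#8] means: nitrogen or oxygen (comma = OR).
Check the 11 heavy atoms by environment: 7× C → no; 1× N (charge +1) → match; 1× O (charge -1) → match; 2× O → match.
Summing the matching environments: 1 + 1 + 2 = 4 matching atoms.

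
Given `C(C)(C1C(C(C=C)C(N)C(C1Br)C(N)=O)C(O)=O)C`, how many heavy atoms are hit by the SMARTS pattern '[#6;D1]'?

3

Check the 19 heavy atoms by environment: 9× C (D3) → no; 1× Br (D1) → no; 2× N (D1) → no; 3× C (D1) → match; 1× C (D2) → no; 3× O (D1) → no.
That gives 3 matching atoms.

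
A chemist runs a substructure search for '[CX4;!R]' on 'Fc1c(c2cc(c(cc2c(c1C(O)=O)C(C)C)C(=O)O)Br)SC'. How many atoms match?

Check the 23 heavy atoms by environment: 10× c (aromatic, X3, in 6-ring) → no; 4× C (X4, acyclic) → match; 2× C (X3, acyclic) → no; 2× O (X1, acyclic) → no; 2× O (X2, acyclic) → no; 1× Br (X1, acyclic) → no; 1× S (X2, acyclic) → no; 1× F (X1, acyclic) → no.
That gives 4 matching atoms.

4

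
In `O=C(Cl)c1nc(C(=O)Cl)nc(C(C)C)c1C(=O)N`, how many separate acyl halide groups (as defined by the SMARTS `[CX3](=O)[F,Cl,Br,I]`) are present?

[CX3](=O)[F,Cl,Br,I] is the SMARTS for an acyl halide: a carbonyl carbon bonded to a halogen.
The molecule carries 2 separate instances of an acyl chloride (-C(=O)Cl) meeting every constraint; each maps to a distinct set of atoms, giving 2 matches.

2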